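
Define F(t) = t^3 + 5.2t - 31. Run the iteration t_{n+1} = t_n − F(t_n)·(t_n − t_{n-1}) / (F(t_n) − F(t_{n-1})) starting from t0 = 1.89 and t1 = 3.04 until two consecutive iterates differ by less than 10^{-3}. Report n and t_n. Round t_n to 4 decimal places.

n = 5, t_n = 2.5962

F(1.89) = -14.420731, F(3.04) = 12.902464
t2 = 3.040000 − 12.902464·(1.150000)/(27.323195) = 2.496951;  |Δ| = 0.543049
F(2.496951) = -2.447954
t3 = 2.496951 − (-2.447954)·(-0.543049)/(-15.350418) = 2.583552;  |Δ| = 0.086601
F(2.583552) = -0.320994
t4 = 2.583552 − (-0.320994)·(0.086601)/(2.126960) = 2.596621;  |Δ| = 0.013070
F(2.596621) = 0.010001
t5 = 2.596621 − 0.010001·(0.013070)/(0.330994) = 2.596226;  |Δ| = 0.000395
|t5 − t4| = 0.000395 < 10^{-3}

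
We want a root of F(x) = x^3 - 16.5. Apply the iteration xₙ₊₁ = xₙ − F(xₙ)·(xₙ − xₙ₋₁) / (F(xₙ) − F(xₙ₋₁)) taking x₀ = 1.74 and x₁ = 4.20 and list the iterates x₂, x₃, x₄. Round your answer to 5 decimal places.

2.14149, 2.35543, 2.58154

F(1.74) = -11.2319760, F(4.20) = 57.5880000
x₂ = 4.2000000 − 57.5880000·(4.2000000 − 1.7400000) / (57.5880000 − (-11.2319760)) = 4.2000000 − (141.6664800)/(68.8199760) = 2.1414919
F(2.1414919) = -6.6791452
x₃ = 2.1414919 − (-6.6791452)·(2.1414919 − 4.2000000) / (-6.6791452 − 57.5880000) = 2.1414919 − (13.7490747)/(-64.2671452) = 2.3554282
F(2.3554282) = -3.4319860
x₄ = 2.3554282 − (-3.4319860)·(2.3554282 − 2.1414919) / (-3.4319860 − (-6.6791452)) = 2.3554282 − (-0.7342264)/(3.2471591) = 2.5815416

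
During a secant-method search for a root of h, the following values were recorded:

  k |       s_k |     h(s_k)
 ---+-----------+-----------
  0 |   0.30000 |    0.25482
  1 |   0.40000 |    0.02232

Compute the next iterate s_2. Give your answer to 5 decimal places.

s_2 = 0.40000 − 0.02232·(0.40000 − 0.30000) / (0.02232 − 0.25482)
   = 0.40000 − (0.0022320)/(-0.2325000) = 0.4096000

0.40960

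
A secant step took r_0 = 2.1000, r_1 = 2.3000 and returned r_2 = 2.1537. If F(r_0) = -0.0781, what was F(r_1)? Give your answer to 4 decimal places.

The secant line through (2.1000, -0.0781) and (2.3000, F(r_1)) crosses zero at r_2 = 2.1537.
So (2.1000, -0.0781), (2.3000, F(r_1)), (2.1537, 0) are collinear:
F(r_1) = -0.0781 · (2.3000 − 2.1537) / (2.1000 − 2.1537) = -0.0781 · (0.146300)/(-0.053700) = 0.212775

0.2128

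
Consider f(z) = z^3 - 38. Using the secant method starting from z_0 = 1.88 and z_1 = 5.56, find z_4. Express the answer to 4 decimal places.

f(1.88) = -31.355328, f(5.56) = 133.879616
z_2 = 5.560000 − 133.879616·(5.560000 − 1.880000) / (133.879616 − (-31.355328)) = 5.560000 − (492.676987)/(165.234944) = 2.578324
f(2.578324) = -20.859925
z_3 = 2.578324 − (-20.859925)·(2.578324 − 5.560000) / (-20.859925 − 133.879616) = 2.578324 − (62.197528)/(-154.739541) = 2.980274
f(2.980274) = -11.529100
z_4 = 2.980274 − (-11.529100)·(2.980274 − 2.578324) / (-11.529100 − (-20.859925)) = 2.980274 − (-4.634119)/(9.330825) = 3.476921

3.4769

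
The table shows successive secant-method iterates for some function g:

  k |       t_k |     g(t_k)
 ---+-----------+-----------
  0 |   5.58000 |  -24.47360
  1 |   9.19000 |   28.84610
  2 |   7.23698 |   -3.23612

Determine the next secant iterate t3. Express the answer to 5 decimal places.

7.43398

t3 = 7.23698 − (-3.23612)·(7.23698 − 9.19000) / (-3.23612 − 28.84610)
   = 7.23698 − (6.3202071)/(-32.0822200) = 7.4339803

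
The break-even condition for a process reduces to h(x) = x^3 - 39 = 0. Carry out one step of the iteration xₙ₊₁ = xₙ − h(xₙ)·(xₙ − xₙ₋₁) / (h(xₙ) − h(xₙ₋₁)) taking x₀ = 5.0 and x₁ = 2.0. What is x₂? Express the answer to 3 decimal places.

2.795

h(5.0) = 86.00000, h(2.0) = -31.00000
x₂ = 2.00000 − (-31.00000)·(2.00000 − 5.00000) / (-31.00000 − 86.00000) = 2.00000 − (93.00000)/(-117.00000) = 2.79487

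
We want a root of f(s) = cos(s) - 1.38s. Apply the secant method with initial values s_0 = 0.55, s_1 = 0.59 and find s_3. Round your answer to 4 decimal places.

f(0.55) = 0.093525, f(0.59) = 0.016741
s_2 = 0.590000 − 0.016741·(0.590000 − 0.550000) / (0.016741 − 0.093525) = 0.590000 − (0.000670)/(-0.076784) = 0.598721
f(0.598721) = -0.000178
s_3 = 0.598721 − (-0.000178)·(0.598721 − 0.590000) / (-0.000178 − 0.016741) = 0.598721 − (-0.000002)/(-0.016918) = 0.598629

0.5986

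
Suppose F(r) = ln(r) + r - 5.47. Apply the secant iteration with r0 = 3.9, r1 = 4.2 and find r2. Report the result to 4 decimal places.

F(3.9) = -0.209023, F(4.2) = 0.165085
r2 = 4.200000 − 0.165085·(4.200000 − 3.900000) / (0.165085 − (-0.209023)) = 4.200000 − (0.049525)/(0.374108) = 4.067617

4.0676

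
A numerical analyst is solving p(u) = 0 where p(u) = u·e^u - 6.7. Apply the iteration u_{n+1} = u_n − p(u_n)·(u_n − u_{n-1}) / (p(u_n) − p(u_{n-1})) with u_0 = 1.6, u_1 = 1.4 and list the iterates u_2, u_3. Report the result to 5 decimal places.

p(1.6) = 1.2248519, p(1.4) = -1.0227200
u_2 = 1.4000000 − (-1.0227200)·(1.4000000 − 1.6000000) / (-1.0227200 − 1.2248519) = 1.4000000 − (0.2045440)/(-2.2475719) = 1.4910067
p(1.4910067) = -0.0775979
u_3 = 1.4910067 − (-0.0775979)·(1.4910067 − 1.4000000) / (-0.0775979 − (-1.0227200)) = 1.4910067 − (-0.0070619)/(0.9451221) = 1.4984786

1.49101, 1.49848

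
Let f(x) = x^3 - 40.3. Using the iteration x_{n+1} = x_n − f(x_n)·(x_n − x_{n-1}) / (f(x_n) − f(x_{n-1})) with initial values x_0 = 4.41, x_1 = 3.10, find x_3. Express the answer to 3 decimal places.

3.437

f(4.41) = 45.46612, f(3.10) = -10.50900
x_2 = 3.10000 − (-10.50900)·(3.10000 − 4.41000) / (-10.50900 − 45.46612) = 3.10000 − (13.76679)/(-55.97512) = 3.34594
f(3.34594) = -2.84099
x_3 = 3.34594 − (-2.84099)·(3.34594 − 3.10000) / (-2.84099 − (-10.50900)) = 3.34594 − (-0.69873)/(7.66801) = 3.43707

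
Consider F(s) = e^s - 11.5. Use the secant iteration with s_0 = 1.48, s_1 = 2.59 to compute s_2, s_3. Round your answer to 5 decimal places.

F(1.48) = -7.1070543, F(2.59) = 1.8297716
s_2 = 2.5900000 − 1.8297716·(2.5900000 − 1.4800000) / (1.8297716 − (-7.1070543)) = 2.5900000 − (2.0310465)/(8.9368259) = 2.3627329
F(2.3627329) = -0.8800649
s_3 = 2.3627329 − (-0.8800649)·(2.3627329 − 2.5900000) / (-0.8800649 − 1.8297716) = 2.3627329 − (0.2000098)/(-2.7098365) = 2.4365417

2.36273, 2.43654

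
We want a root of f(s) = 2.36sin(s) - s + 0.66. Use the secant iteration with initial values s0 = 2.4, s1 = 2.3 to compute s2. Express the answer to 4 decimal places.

2.3451

f(2.4) = -0.145907, f(2.3) = 0.119864
s2 = 2.300000 − 0.119864·(2.300000 − 2.400000) / (0.119864 − (-0.145907)) = 2.300000 − (-0.011986)/(0.265771) = 2.345101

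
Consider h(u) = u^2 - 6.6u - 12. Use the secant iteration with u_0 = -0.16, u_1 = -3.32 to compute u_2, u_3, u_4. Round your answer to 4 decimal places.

-1.2432, -1.4447, -1.4854

h(-0.16) = -10.918400, h(-3.32) = 20.934400
u_2 = -3.320000 − 20.934400·(-3.320000 − (-0.160000)) / (20.934400 − (-10.918400)) = -3.320000 − (-66.152704)/(31.852800) = -1.243175
h(-1.243175) = -2.249565
u_3 = -1.243175 − (-2.249565)·(-1.243175 − (-3.320000)) / (-2.249565 − 20.934400) = -1.243175 − (-4.671953)/(-23.183965) = -1.444691
h(-1.444691) = -0.377906
u_4 = -1.444691 − (-0.377906)·(-1.444691 − (-1.243175)) / (-0.377906 − (-2.249565)) = -1.444691 − (0.076154)/(1.871659) = -1.485379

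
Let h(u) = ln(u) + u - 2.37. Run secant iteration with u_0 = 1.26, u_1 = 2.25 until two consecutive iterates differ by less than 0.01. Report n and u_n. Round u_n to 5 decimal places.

n = 4, u_n = 1.78858

h(1.26) = -0.8788883, h(2.25) = 0.6909302
u_2 = 2.2500000 − 0.6909302·(0.9900000)/(1.5698185) = 1.8142675;  |Δ| = 0.4357325
h(1.8142675) = 0.0399493
u_3 = 1.8142675 − 0.0399493·(-0.4357325)/(-0.6509809) = 1.7875275;  |Δ| = 0.0267400
h(1.7875275) = -0.0016391
u_4 = 1.7875275 − (-0.0016391)·(-0.0267400)/(-0.0415884) = 1.7885814;  |Δ| = 0.0010539
|u_4 − u_3| = 0.0010539 < 0.01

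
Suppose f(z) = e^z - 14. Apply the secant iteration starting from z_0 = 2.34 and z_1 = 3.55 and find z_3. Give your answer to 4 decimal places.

2.5920

f(2.34) = -3.618763, f(3.55) = 20.813317
z_2 = 3.550000 − 20.813317·(3.550000 − 2.340000) / (20.813317 − (-3.618763)) = 3.550000 − (25.184114)/(24.432081) = 2.519219
f(2.519219) = -1.581101
z_3 = 2.519219 − (-1.581101)·(2.519219 − 3.550000) / (-1.581101 − 20.813317) = 2.519219 − (1.629768)/(-22.394418) = 2.591995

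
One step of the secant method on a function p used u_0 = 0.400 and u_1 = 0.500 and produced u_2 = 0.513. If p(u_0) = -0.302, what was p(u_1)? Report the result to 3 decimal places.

The secant line through (0.400, -0.302) and (0.500, p(u_1)) crosses zero at u_2 = 0.513.
So (0.400, -0.302), (0.500, p(u_1)), (0.513, 0) are collinear:
p(u_1) = -0.302 · (0.500 − 0.513) / (0.400 − 0.513) = -0.302 · (-0.01300)/(-0.11300) = -0.03474

-0.035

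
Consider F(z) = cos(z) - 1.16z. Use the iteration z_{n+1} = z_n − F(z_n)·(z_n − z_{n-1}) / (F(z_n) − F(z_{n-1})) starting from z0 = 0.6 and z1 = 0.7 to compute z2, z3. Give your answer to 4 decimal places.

F(0.6) = 0.129336, F(0.7) = -0.047158
z2 = 0.700000 − (-0.047158)·(0.700000 − 0.600000) / (-0.047158 − 0.129336) = 0.700000 − (-0.004716)/(-0.176493) = 0.673281
F(0.673281) = 0.000775
z3 = 0.673281 − 0.000775·(0.673281 − 0.700000) / (0.000775 − (-0.047158)) = 0.673281 − (-0.000021)/(0.047932) = 0.673712

0.6733, 0.6737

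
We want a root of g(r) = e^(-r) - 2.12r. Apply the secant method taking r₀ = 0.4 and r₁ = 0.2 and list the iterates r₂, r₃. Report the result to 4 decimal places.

g(0.4) = -0.177680, g(0.2) = 0.394731
r₂ = 0.200000 − 0.394731·(0.200000 − 0.400000) / (0.394731 − (-0.177680)) = 0.200000 − (-0.078946)/(0.572411) = 0.337919
g(0.337919) = -0.003134
r₃ = 0.337919 − (-0.003134)·(0.337919 − 0.200000) / (-0.003134 − 0.394731) = 0.337919 − (-0.000432)/(-0.397865) = 0.336832

0.3379, 0.3368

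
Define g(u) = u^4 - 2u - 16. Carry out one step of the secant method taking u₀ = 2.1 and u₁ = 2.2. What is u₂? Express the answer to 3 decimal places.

2.120

g(2.1) = -0.75190, g(2.2) = 3.02560
u₂ = 2.20000 − 3.02560·(2.20000 − 2.10000) / (3.02560 − (-0.75190)) = 2.20000 − (0.30256)/(3.77750) = 2.11990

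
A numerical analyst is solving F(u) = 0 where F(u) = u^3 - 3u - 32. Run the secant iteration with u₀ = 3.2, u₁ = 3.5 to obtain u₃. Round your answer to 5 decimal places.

F(3.2) = -8.8320000, F(3.5) = 0.3750000
u₂ = 3.5000000 − 0.3750000·(3.5000000 − 3.2000000) / (0.3750000 − (-8.8320000)) = 3.5000000 − (0.1125000)/(9.2070000) = 3.4877810
F(3.4877810) = -0.0358242
u₃ = 3.4877810 − (-0.0358242)·(3.4877810 − 3.5000000) / (-0.0358242 − 0.3750000) = 3.4877810 − (0.0004377)/(-0.4108242) = 3.4888465

3.48885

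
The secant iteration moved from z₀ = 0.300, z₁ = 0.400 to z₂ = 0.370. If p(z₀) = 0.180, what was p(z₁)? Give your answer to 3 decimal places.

The secant line through (0.300, 0.180) and (0.400, p(z₁)) crosses zero at z₂ = 0.370.
So (0.300, 0.180), (0.400, p(z₁)), (0.370, 0) are collinear:
p(z₁) = 0.180 · (0.400 − 0.370) / (0.300 − 0.370) = 0.180 · (0.03000)/(-0.07000) = -0.07714

-0.077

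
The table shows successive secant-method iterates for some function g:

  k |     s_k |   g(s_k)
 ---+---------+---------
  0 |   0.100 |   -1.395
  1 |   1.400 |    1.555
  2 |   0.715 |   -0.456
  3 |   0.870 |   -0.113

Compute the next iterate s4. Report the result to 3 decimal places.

s4 = 0.870 − (-0.113)·(0.870 − 0.715) / (-0.113 − (-0.456))
   = 0.870 − (-0.01752)/(0.34300) = 0.92106

0.921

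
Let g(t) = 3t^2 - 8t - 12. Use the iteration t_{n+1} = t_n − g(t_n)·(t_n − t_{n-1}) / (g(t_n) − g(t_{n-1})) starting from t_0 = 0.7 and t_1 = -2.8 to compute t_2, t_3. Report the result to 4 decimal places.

-0.4280, -0.8819

g(0.7) = -16.130000, g(-2.8) = 33.920000
t_2 = -2.800000 − 33.920000·(-2.800000 − 0.700000) / (33.920000 − (-16.130000)) = -2.800000 − (-118.720000)/(50.050000) = -0.427972
g(-0.427972) = -8.026744
t_3 = -0.427972 − (-8.026744)·(-0.427972 − (-2.800000)) / (-8.026744 − 33.920000) = -0.427972 − (-19.039660)/(-41.946744) = -0.881873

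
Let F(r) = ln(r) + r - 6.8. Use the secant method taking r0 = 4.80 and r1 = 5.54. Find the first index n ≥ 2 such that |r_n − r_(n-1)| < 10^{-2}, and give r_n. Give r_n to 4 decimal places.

F(4.80) = -0.431384, F(5.54) = 0.451995
r2 = 5.540000 − 0.451995·(0.740000)/(0.883379) = 5.161367;  |Δ| = 0.378633
F(5.161367) = 0.002569
r3 = 5.161367 − 0.002569·(-0.378633)/(-0.449426) = 5.159203;  |Δ| = 0.002164
|r3 − r2| = 0.002164 < 10^{-2}

n = 3, r_n = 5.1592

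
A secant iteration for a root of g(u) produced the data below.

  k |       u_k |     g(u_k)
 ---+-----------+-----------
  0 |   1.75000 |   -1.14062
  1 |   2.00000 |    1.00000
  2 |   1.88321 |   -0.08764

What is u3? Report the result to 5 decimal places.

u3 = 1.88321 − (-0.08764)·(1.88321 − 2.00000) / (-0.08764 − 1.00000)
   = 1.88321 − (0.0102355)/(-1.0876400) = 1.8926207

1.89262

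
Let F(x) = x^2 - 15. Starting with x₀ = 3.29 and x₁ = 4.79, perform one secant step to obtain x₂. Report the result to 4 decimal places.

3.8068

F(3.29) = -4.175900, F(4.79) = 7.944100
x₂ = 4.790000 − 7.944100·(4.790000 − 3.290000) / (7.944100 − (-4.175900)) = 4.790000 − (11.916150)/(12.120000) = 3.806819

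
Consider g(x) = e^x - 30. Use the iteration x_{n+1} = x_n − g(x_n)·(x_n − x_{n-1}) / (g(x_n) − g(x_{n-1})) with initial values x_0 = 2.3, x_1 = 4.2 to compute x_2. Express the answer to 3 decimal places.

2.971

g(2.3) = -20.02582, g(4.2) = 36.68633
x_2 = 4.20000 − 36.68633·(4.20000 − 2.30000) / (36.68633 − (-20.02582)) = 4.20000 − (69.70403)/(56.71215) = 2.97092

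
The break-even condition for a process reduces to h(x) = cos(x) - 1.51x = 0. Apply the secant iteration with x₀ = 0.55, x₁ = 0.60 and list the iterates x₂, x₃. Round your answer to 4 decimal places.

h(0.55) = 0.022025, h(0.60) = -0.080664
x₂ = 0.600000 − (-0.080664)·(0.600000 − 0.550000) / (-0.080664 − 0.022025) = 0.600000 − (-0.004033)/(-0.102689) = 0.560724
h(0.560724) = 0.000177
x₃ = 0.560724 − 0.000177·(0.560724 − 0.600000) / (0.000177 − (-0.080664)) = 0.560724 − (-0.000007)/(0.080842) = 0.560810

0.5607, 0.5608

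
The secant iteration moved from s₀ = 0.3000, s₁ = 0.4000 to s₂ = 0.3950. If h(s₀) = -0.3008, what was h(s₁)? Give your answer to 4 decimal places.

0.0158

The secant line through (0.3000, -0.3008) and (0.4000, h(s₁)) crosses zero at s₂ = 0.3950.
So (0.3000, -0.3008), (0.4000, h(s₁)), (0.3950, 0) are collinear:
h(s₁) = -0.3008 · (0.4000 − 0.3950) / (0.3000 − 0.3950) = -0.3008 · (0.005000)/(-0.095000) = 0.015832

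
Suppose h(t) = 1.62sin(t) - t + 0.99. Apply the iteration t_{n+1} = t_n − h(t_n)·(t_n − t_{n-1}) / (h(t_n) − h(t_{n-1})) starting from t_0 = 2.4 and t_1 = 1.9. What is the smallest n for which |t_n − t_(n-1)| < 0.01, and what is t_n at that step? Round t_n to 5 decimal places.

n = 4, t_n = 2.25022

h(2.4) = -0.3157496, h(1.9) = 0.6230061
t_2 = 1.9000000 − 0.6230061·(-0.5000000)/(0.9387558) = 2.2318255;  |Δ| = 0.3318255
h(2.2318255) = 0.0369391
t_3 = 2.2318255 − 0.0369391·(0.3318255)/(-0.5860670) = 2.2527400;  |Δ| = 0.0209146
h(2.2527400) = -0.0050545
t_4 = 2.2527400 − (-0.0050545)·(0.0209146)/(-0.0419936) = 2.2502227;  |Δ| = 0.0025174
|t_4 − t_3| = 0.0025174 < 0.01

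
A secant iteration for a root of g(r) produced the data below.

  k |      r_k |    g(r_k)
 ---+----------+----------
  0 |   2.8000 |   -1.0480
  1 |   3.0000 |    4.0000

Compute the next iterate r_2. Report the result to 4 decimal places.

2.8415

r_2 = 3.0000 − 4.0000·(3.0000 − 2.8000) / (4.0000 − (-1.0480))
   = 3.0000 − (0.800000)/(5.048000) = 2.841521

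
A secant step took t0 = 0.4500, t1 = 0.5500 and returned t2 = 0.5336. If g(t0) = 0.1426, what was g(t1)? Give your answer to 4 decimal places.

The secant line through (0.4500, 0.1426) and (0.5500, g(t1)) crosses zero at t2 = 0.5336.
So (0.4500, 0.1426), (0.5500, g(t1)), (0.5336, 0) are collinear:
g(t1) = 0.1426 · (0.5500 − 0.5336) / (0.4500 − 0.5336) = 0.1426 · (0.016400)/(-0.083600) = -0.027974

-0.0280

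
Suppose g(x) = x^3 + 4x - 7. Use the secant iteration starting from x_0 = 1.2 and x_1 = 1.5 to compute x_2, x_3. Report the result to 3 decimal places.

g(1.2) = -0.47200, g(1.5) = 2.37500
x_2 = 1.50000 − 2.37500·(1.50000 − 1.20000) / (2.37500 − (-0.47200)) = 1.50000 − (0.71250)/(2.84700) = 1.24974
g(1.24974) = -0.04916
x_3 = 1.24974 − (-0.04916)·(1.24974 − 1.50000) / (-0.04916 − 2.37500) = 1.24974 − (0.01230)/(-2.42416) = 1.25481

1.250, 1.255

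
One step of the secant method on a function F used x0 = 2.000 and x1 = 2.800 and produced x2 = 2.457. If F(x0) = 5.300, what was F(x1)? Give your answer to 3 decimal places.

The secant line through (2.000, 5.300) and (2.800, F(x1)) crosses zero at x2 = 2.457.
So (2.000, 5.300), (2.800, F(x1)), (2.457, 0) are collinear:
F(x1) = 5.300 · (2.800 − 2.457) / (2.000 − 2.457) = 5.300 · (0.34300)/(-0.45700) = -3.97790

-3.978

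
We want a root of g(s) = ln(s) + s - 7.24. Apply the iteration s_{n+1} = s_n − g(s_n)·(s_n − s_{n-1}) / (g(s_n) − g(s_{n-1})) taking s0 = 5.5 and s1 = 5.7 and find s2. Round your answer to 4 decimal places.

5.5299

g(5.5) = -0.035252, g(5.7) = 0.200466
s2 = 5.700000 − 0.200466·(5.700000 − 5.500000) / (0.200466 − (-0.035252)) = 5.700000 − (0.040093)/(0.235718) = 5.529910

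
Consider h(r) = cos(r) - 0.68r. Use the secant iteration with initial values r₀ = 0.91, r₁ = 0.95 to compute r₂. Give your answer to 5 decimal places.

0.90659

h(0.91) = -0.0050543, h(0.95) = -0.0643169
r₂ = 0.9500000 − (-0.0643169)·(0.9500000 − 0.9100000) / (-0.0643169 − (-0.0050543)) = 0.9500000 − (-0.0025727)/(-0.0592627) = 0.9065886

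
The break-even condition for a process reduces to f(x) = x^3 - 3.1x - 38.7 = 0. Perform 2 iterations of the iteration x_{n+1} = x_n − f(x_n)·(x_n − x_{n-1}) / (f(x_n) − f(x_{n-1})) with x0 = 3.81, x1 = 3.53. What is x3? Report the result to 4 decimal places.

3.6875

f(3.81) = 4.795341, f(3.53) = -5.656023
x2 = 3.530000 − (-5.656023)·(3.530000 − 3.810000) / (-5.656023 − 4.795341) = 3.530000 − (1.583686)/(-10.451364) = 3.681529
f(3.681529) = -0.214557
x3 = 3.681529 − (-0.214557)·(3.681529 − 3.530000) / (-0.214557 − (-5.656023)) = 3.681529 − (-0.032512)/(5.441466) = 3.687504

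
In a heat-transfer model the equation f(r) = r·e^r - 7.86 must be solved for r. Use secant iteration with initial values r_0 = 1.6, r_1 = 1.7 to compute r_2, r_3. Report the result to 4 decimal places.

1.5953, 1.5950

f(1.6) = 0.064852, f(1.7) = 1.445711
r_2 = 1.700000 − 1.445711·(1.700000 − 1.600000) / (1.445711 − 0.064852) = 1.700000 − (0.144571)/(1.380859) = 1.595304
f(1.595304) = 0.004567
r_3 = 1.595304 − 0.004567·(1.595304 − 1.700000) / (0.004567 − 1.445711) = 1.595304 − (-0.000478)/(-1.441143) = 1.594972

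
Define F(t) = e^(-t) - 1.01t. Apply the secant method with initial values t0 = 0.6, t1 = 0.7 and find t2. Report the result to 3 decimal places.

0.563

F(0.6) = -0.05719, F(0.7) = -0.21041
t2 = 0.70000 − (-0.21041)·(0.70000 − 0.60000) / (-0.21041 − (-0.05719)) = 0.70000 − (-0.02104)/(-0.15323) = 0.56268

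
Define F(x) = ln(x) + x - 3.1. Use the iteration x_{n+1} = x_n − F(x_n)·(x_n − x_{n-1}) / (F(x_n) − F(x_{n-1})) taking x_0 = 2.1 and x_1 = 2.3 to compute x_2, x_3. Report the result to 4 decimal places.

F(2.1) = -0.258063, F(2.3) = 0.032909
x_2 = 2.300000 − 0.032909·(2.300000 − 2.100000) / (0.032909 − (-0.258063)) = 2.300000 − (0.006582)/(0.290972) = 2.277380
F(2.277380) = 0.000405
x_3 = 2.277380 − 0.000405·(2.277380 − 2.300000) / (0.000405 − 0.032909) = 2.277380 − (-0.000009)/(-0.032504) = 2.277098

2.2774, 2.2771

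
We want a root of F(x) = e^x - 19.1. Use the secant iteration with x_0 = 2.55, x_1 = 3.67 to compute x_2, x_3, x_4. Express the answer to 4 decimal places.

F(2.55) = -6.292896, F(3.67) = 20.151906
x_2 = 3.670000 − 20.151906·(3.670000 − 2.550000) / (20.151906 − (-6.292896)) = 3.670000 − (22.570135)/(26.444802) = 2.816519
F(2.816519) = -2.381447
x_3 = 2.816519 − (-2.381447)·(2.816519 − 3.670000) / (-2.381447 − 20.151906) = 2.816519 − (2.032520)/(-22.533353) = 2.906720
F(2.906720) = -0.803321
x_4 = 2.906720 − (-0.803321)·(2.906720 − 2.816519) / (-0.803321 − (-2.381447)) = 2.906720 − (-0.072460)/(1.578126) = 2.952635

2.8165, 2.9067, 2.9526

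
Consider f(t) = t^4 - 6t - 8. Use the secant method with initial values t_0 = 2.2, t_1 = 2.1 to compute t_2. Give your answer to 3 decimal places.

2.134

f(2.2) = 2.22560, f(2.1) = -1.15190
t_2 = 2.10000 − (-1.15190)·(2.10000 − 2.20000) / (-1.15190 − 2.22560) = 2.10000 − (0.11519)/(-3.37750) = 2.13411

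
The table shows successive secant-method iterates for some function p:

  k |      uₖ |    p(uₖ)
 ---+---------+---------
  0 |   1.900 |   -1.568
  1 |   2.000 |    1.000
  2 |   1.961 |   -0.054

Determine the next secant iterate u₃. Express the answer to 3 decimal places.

1.963

u₃ = 1.961 − (-0.054)·(1.961 − 2.000) / (-0.054 − 1.000)
   = 1.961 − (0.00211)/(-1.05400) = 1.96300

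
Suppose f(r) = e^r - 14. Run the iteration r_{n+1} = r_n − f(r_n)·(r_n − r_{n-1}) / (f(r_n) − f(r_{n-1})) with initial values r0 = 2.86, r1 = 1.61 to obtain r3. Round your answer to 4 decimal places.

2.7172

f(2.86) = 3.461527, f(1.61) = -8.997189
r2 = 1.610000 − (-8.997189)·(1.610000 − 2.860000) / (-8.997189 − 3.461527) = 1.610000 − (11.246486)/(-12.458716) = 2.512700
f(2.512700) = -1.661798
r3 = 2.512700 − (-1.661798)·(2.512700 − 1.610000) / (-1.661798 − (-8.997189)) = 2.512700 − (-1.500106)/(7.335390) = 2.717203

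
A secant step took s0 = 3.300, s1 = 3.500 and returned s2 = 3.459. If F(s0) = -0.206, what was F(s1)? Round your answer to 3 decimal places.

The secant line through (3.300, -0.206) and (3.500, F(s1)) crosses zero at s2 = 3.459.
So (3.300, -0.206), (3.500, F(s1)), (3.459, 0) are collinear:
F(s1) = -0.206 · (3.500 − 3.459) / (3.300 − 3.459) = -0.206 · (0.04100)/(-0.15900) = 0.05312

0.053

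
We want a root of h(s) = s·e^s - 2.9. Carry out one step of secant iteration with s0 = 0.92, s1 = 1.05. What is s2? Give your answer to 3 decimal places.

h(0.92) = -0.59145, h(1.05) = 0.10053
s2 = 1.05000 − 0.10053·(1.05000 − 0.92000) / (0.10053 − (-0.59145)) = 1.05000 − (0.01307)/(0.69199) = 1.03111

1.031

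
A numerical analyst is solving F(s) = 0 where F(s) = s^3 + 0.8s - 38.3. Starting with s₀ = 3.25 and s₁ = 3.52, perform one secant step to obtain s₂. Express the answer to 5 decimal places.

F(3.25) = -1.3718750, F(3.52) = 8.1302080
s₂ = 3.5200000 − 8.1302080·(3.5200000 − 3.2500000) / (8.1302080 − (-1.3718750)) = 3.5200000 − (2.1951562)/(9.5020830) = 3.2889816

3.28898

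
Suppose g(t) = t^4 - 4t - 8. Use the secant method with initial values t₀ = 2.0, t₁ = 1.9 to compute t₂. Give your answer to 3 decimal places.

2.000

g(2.0) = 0.00000, g(1.9) = -2.56790
t₂ = 1.90000 − (-2.56790)·(1.90000 − 2.00000) / (-2.56790 − 0.00000) = 1.90000 − (0.25679)/(-2.56790) = 2.00000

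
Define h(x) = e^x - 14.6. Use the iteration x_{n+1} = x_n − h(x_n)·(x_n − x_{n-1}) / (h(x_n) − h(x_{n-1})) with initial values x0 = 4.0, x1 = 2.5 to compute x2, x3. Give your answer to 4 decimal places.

2.5855, 2.6901

h(4.0) = 39.998150, h(2.5) = -2.417506
x2 = 2.500000 − (-2.417506)·(2.500000 − 4.000000) / (-2.417506 − 39.998150) = 2.500000 − (3.626259)/(-42.415656) = 2.585493
h(2.585493) = -1.330165
x3 = 2.585493 − (-1.330165)·(2.585493 − 2.500000) / (-1.330165 − (-2.417506)) = 2.585493 − (-0.113720)/(1.087341) = 2.690079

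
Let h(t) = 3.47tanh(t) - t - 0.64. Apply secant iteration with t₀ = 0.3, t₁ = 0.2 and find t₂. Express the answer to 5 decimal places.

h(0.3) = 0.0708548, h(0.2) = -0.1551076
t₂ = 0.2000000 − (-0.1551076)·(0.2000000 − 0.3000000) / (-0.1551076 − 0.0708548) = 0.2000000 − (0.0155108)/(-0.2259624) = 0.2686431

0.26864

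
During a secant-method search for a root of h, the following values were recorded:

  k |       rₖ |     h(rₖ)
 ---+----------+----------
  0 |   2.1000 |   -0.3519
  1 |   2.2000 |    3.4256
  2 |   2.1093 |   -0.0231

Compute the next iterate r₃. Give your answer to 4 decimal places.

r₃ = 2.1093 − (-0.0231)·(2.1093 − 2.2000) / (-0.0231 − 3.4256)
   = 2.1093 − (0.002095)/(-3.448700) = 2.109908

2.1099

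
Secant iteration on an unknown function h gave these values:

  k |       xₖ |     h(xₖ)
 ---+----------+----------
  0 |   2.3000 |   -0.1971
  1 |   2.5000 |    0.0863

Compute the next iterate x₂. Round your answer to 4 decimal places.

2.4391

x₂ = 2.5000 − 0.0863·(2.5000 − 2.3000) / (0.0863 − (-0.1971))
   = 2.5000 − (0.017260)/(0.283400) = 2.439097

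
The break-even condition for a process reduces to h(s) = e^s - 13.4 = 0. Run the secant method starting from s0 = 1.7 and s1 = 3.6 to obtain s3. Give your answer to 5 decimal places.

2.41476

h(1.7) = -7.9260526, h(3.6) = 23.1982344
s2 = 3.6000000 − 23.1982344·(3.6000000 − 1.7000000) / (23.1982344 − (-7.9260526)) = 3.6000000 − (44.0766454)/(31.1242871) = 2.1838504
h(2.1838504) = -4.5195659
s3 = 2.1838504 − (-4.5195659)·(2.1838504 − 3.6000000) / (-4.5195659 − 23.1982344) = 2.1838504 − (6.4003813)/(-27.7178004) = 2.4147627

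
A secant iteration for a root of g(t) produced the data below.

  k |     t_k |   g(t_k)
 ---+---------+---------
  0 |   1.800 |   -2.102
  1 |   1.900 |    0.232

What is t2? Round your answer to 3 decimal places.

t2 = 1.900 − 0.232·(1.900 − 1.800) / (0.232 − (-2.102))
   = 1.900 − (0.02320)/(2.33400) = 1.89006

1.890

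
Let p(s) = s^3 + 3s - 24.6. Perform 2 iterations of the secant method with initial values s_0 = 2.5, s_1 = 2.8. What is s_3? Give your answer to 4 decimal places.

p(2.5) = -1.475000, p(2.8) = 5.752000
s_2 = 2.800000 − 5.752000·(2.800000 − 2.500000) / (5.752000 − (-1.475000)) = 2.800000 − (1.725600)/(7.227000) = 2.561229
p(2.561229) = -0.114928
s_3 = 2.561229 − (-0.114928)·(2.561229 − 2.800000) / (-0.114928 − 5.752000) = 2.561229 − (0.027442)/(-5.866928) = 2.565906

2.5659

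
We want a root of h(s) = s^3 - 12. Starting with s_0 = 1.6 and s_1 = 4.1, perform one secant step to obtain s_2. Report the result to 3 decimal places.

h(1.6) = -7.90400, h(4.1) = 56.92100
s_2 = 4.10000 − 56.92100·(4.10000 − 1.60000) / (56.92100 − (-7.90400)) = 4.10000 − (142.30250)/(64.82500) = 1.90482

1.905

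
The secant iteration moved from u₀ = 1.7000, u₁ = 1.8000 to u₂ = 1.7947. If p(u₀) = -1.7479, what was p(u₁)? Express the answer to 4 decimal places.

0.0978

The secant line through (1.7000, -1.7479) and (1.8000, p(u₁)) crosses zero at u₂ = 1.7947.
So (1.7000, -1.7479), (1.8000, p(u₁)), (1.7947, 0) are collinear:
p(u₁) = -1.7479 · (1.8000 − 1.7947) / (1.7000 − 1.7947) = -1.7479 · (0.005300)/(-0.094700) = 0.097823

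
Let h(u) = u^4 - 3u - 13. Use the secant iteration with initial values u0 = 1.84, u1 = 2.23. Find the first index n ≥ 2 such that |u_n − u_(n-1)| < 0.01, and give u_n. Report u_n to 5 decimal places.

h(1.84) = -7.0577126, h(2.23) = 5.0397344
u2 = 2.2300000 − 5.0397344·(0.3900000)/(12.0974470) = 2.0675280;  |Δ| = 0.1624720
h(2.0675280) = -0.9297630
u3 = 2.0675280 − (-0.9297630)·(-0.1624720)/(-5.9694974) = 2.0928334;  |Δ| = 0.0253054
h(2.0928334) = -0.0945242
u4 = 2.0928334 − (-0.0945242)·(0.0253054)/(0.8352389) = 2.0956972;  |Δ| = 0.0028638
|u4 − u3| = 0.0028638 < 0.01

n = 4, u_n = 2.09570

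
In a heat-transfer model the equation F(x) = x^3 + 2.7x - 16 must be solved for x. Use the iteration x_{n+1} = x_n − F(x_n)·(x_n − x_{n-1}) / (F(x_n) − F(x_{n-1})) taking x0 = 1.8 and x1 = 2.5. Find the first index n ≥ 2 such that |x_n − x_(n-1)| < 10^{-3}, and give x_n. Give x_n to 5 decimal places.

F(1.8) = -5.3080000, F(2.5) = 6.3750000
x2 = 2.5000000 − 6.3750000·(0.7000000)/(11.6830000) = 2.1180348;  |Δ| = 0.3819652
F(2.1180348) = -0.7796515
x3 = 2.1180348 − (-0.7796515)·(-0.3819652)/(-7.1546515) = 2.1596580;  |Δ| = 0.0416232
F(2.1596580) = -0.0960137
x4 = 2.1596580 − (-0.0960137)·(0.0416232)/(0.6836377) = 2.1655038;  |Δ| = 0.0058458
F(2.1655038) = 0.0017879
x5 = 2.1655038 − 0.0017879·(0.0058458)/(0.0978017) = 2.1653969;  |Δ| = 0.0001069
|x5 − x4| = 0.0001069 < 10^{-3}

n = 5, x_n = 2.16540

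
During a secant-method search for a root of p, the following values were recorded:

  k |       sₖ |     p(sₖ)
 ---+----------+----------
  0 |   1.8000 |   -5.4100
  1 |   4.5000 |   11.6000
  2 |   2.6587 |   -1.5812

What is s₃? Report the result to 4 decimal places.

s₃ = 2.6587 − (-1.5812)·(2.6587 − 4.5000) / (-1.5812 − 11.6000)
   = 2.6587 − (2.911464)/(-13.181200) = 2.879580

2.8796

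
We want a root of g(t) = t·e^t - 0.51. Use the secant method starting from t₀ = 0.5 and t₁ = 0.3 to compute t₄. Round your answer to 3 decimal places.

g(0.5) = 0.31436, g(0.3) = -0.10504
t₂ = 0.30000 − (-0.10504)·(0.30000 − 0.50000) / (-0.10504 − 0.31436) = 0.30000 − (0.02101)/(-0.41940) = 0.35009
g(0.35009) = -0.01315
t₃ = 0.35009 − (-0.01315)·(0.35009 − 0.30000) / (-0.01315 − (-0.10504)) = 0.35009 − (-0.00066)/(0.09189) = 0.35726
g(0.35726) = 0.00067
t₄ = 0.35726 − 0.00067·(0.35726 − 0.35009) / (0.00067 − (-0.01315)) = 0.35726 − (0.00000)/(0.01382) = 0.35691

0.357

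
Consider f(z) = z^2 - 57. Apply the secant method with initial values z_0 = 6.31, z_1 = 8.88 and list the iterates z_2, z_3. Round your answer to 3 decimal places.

f(6.31) = -17.18390, f(8.88) = 21.85440
z_2 = 8.88000 − 21.85440·(8.88000 − 6.31000) / (21.85440 − (-17.18390)) = 8.88000 − (56.16581)/(39.03830) = 7.44126
f(7.44126) = -1.62759
z_3 = 7.44126 − (-1.62759)·(7.44126 − 8.88000) / (-1.62759 − 21.85440) = 7.44126 − (2.34167)/(-23.48199) = 7.54099

7.441, 7.541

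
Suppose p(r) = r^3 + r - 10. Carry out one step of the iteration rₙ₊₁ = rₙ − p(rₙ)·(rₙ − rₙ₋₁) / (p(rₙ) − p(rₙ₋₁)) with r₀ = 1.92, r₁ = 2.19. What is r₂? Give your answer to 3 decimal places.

p(1.92) = -1.00211, p(2.19) = 2.69346
r₂ = 2.19000 − 2.69346·(2.19000 − 1.92000) / (2.69346 − (-1.00211)) = 2.19000 − (0.72723)/(3.69557) = 1.99321

1.993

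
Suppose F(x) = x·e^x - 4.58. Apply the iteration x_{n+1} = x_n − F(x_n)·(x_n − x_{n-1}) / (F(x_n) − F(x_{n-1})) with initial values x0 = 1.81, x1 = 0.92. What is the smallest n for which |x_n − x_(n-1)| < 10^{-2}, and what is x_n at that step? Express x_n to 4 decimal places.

n = 5, x_n = 1.2770

F(1.81) = 6.479910, F(0.92) = -2.271453
x2 = 0.920000 − (-2.271453)·(-0.890000)/(-8.751363) = 1.151003;  |Δ| = 0.231003
F(1.151003) = -0.941261
x3 = 1.151003 − (-0.941261)·(0.231003)/(1.330192) = 1.314464;  |Δ| = 0.163461
F(1.314464) = 0.313429
x4 = 1.314464 − 0.313429·(0.163461)/(1.254690) = 1.273631;  |Δ| = 0.040833
F(1.273631) = -0.028293
x5 = 1.273631 − (-0.028293)·(-0.040833)/(-0.341722) = 1.277012;  |Δ| = 0.003381
|x5 − x4| = 0.003381 < 10^{-2}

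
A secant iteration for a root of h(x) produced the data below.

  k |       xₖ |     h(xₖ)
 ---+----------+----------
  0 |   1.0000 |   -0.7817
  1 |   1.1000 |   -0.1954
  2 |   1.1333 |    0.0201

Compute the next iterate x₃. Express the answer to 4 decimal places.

1.1302

x₃ = 1.1333 − 0.0201·(1.1333 − 1.1000) / (0.0201 − (-0.1954))
   = 1.1333 − (0.000669)/(0.215500) = 1.130194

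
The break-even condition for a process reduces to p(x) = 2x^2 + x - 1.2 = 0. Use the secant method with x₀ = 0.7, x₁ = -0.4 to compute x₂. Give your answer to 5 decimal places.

p(0.7) = 0.4800000, p(-0.4) = -1.2800000
x₂ = -0.4000000 − (-1.2800000)·(-0.4000000 − 0.7000000) / (-1.2800000 − 0.4800000) = -0.4000000 − (1.4080000)/(-1.7600000) = 0.4000000

0.40000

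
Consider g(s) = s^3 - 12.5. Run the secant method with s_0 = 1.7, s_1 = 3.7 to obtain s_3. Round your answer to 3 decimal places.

g(1.7) = -7.58700, g(3.7) = 38.15300
s_2 = 3.70000 − 38.15300·(3.70000 − 1.70000) / (38.15300 − (-7.58700)) = 3.70000 − (76.30600)/(45.74000) = 2.03174
g(2.03174) = -4.11299
s_3 = 2.03174 − (-4.11299)·(2.03174 − 3.70000) / (-4.11299 − 38.15300) = 2.03174 − (6.86151)/(-42.26599) = 2.19409

2.194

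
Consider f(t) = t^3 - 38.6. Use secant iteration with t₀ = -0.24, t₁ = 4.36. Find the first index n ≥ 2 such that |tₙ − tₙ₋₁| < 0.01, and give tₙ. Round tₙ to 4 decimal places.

n = 7, tₙ = 3.3796

f(-0.24) = -38.613824, f(4.36) = 44.281856
t₂ = 4.360000 − 44.281856·(4.600000)/(82.895680) = 1.902736;  |Δ| = 2.457264
f(1.902736) = -31.711322
t₃ = 1.902736 − (-31.711322)·(-2.457264)/(-75.993178) = 2.928132;  |Δ| = 1.025396
f(2.928132) = -13.494320
t₄ = 2.928132 − (-13.494320)·(1.025396)/(18.217002) = 3.687698;  |Δ| = 0.759566
f(3.687698) = 11.549443
t₅ = 3.687698 − 11.549443·(0.759566)/(25.043762) = 3.337409;  |Δ| = 0.350289
f(3.337409) = -1.426949
t₆ = 3.337409 − (-1.426949)·(-0.350289)/(-12.976392) = 3.375928;  |Δ| = 0.038520
f(3.375928) = -0.124909
t₇ = 3.375928 − (-0.124909)·(0.038520)/(1.302040) = 3.379624;  |Δ| = 0.003695
|t₇ − t₆| = 0.003695 < 0.01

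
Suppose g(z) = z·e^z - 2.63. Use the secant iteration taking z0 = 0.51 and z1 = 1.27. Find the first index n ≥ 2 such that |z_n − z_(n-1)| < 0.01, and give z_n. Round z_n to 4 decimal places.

n = 5, z_n = 0.9835

g(0.51) = -1.780701, g(1.27) = 1.892283
z2 = 1.270000 − 1.892283·(0.760000)/(3.672984) = 0.878456;  |Δ| = 0.391544
g(0.878456) = -0.515398
z3 = 0.878456 − (-0.515398)·(-0.391544)/(-2.407681) = 0.962272;  |Δ| = 0.083816
g(0.962272) = -0.111124
z4 = 0.962272 − (-0.111124)·(0.083816)/(0.404274) = 0.985310;  |Δ| = 0.023039
g(0.985310) = 0.009293
z5 = 0.985310 − 0.009293·(0.023039)/(0.120417) = 0.983532;  |Δ| = 0.001778
|z5 − z4| = 0.001778 < 0.01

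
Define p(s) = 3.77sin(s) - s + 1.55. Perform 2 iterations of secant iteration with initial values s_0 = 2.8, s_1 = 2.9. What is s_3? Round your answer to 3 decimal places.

2.803

p(2.8) = 0.01291, p(2.9) = -0.44803
s_2 = 2.90000 − (-0.44803)·(2.90000 − 2.80000) / (-0.44803 − 0.01291) = 2.90000 − (-0.04480)/(-0.46094) = 2.80280
p(2.80280) = 0.00016
s_3 = 2.80280 − 0.00016·(2.80280 − 2.90000) / (0.00016 − (-0.44803)) = 2.80280 − (-0.00002)/(0.44819) = 2.80283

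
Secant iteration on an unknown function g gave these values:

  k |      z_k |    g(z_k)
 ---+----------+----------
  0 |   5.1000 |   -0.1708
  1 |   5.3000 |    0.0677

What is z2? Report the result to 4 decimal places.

z2 = 5.3000 − 0.0677·(5.3000 − 5.1000) / (0.0677 − (-0.1708))
   = 5.3000 − (0.013540)/(0.238500) = 5.243229

5.2432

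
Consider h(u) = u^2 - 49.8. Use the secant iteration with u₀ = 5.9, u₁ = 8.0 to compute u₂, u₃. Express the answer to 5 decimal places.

6.97842, 7.05197

h(5.9) = -14.9900000, h(8.0) = 14.2000000
u₂ = 8.0000000 − 14.2000000·(8.0000000 − 5.9000000) / (14.2000000 − (-14.9900000)) = 8.0000000 − (29.8200000)/(29.1900000) = 6.9784173
h(6.9784173) = -1.1016925
u₃ = 6.9784173 − (-1.1016925)·(6.9784173 − 8.0000000) / (-1.1016925 − 14.2000000) = 6.9784173 − (1.1254700)/(-15.3016925) = 7.0519693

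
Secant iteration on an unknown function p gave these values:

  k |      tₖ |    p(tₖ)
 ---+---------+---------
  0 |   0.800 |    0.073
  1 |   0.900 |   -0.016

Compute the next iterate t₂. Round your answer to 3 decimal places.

0.882

t₂ = 0.900 − (-0.016)·(0.900 − 0.800) / (-0.016 − 0.073)
   = 0.900 − (-0.00160)/(-0.08900) = 0.88202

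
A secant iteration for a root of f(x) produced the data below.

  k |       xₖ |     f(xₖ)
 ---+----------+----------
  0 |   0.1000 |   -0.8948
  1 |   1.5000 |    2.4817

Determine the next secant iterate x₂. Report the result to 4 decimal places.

x₂ = 1.5000 − 2.4817·(1.5000 − 0.1000) / (2.4817 − (-0.8948))
   = 1.5000 − (3.474380)/(3.376500) = 0.471011

0.4710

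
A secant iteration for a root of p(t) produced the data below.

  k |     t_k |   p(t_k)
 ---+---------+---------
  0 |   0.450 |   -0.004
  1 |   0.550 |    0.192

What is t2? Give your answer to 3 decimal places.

t2 = 0.550 − 0.192·(0.550 − 0.450) / (0.192 − (-0.004))
   = 0.550 − (0.01920)/(0.19600) = 0.45204

0.452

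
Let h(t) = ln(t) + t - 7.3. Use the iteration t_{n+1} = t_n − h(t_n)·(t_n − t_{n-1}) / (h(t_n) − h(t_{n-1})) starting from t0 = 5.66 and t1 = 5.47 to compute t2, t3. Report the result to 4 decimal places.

h(5.66) = 0.093424, h(5.47) = -0.130721
t2 = 5.470000 − (-0.130721)·(5.470000 − 5.660000) / (-0.130721 − 0.093424) = 5.470000 − (0.024837)/(-0.224145) = 5.580808
h(5.580808) = 0.000141
t3 = 5.580808 − 0.000141·(5.580808 − 5.470000) / (0.000141 − (-0.130721)) = 5.580808 − (0.000016)/(0.130863) = 5.580688

5.5808, 5.5807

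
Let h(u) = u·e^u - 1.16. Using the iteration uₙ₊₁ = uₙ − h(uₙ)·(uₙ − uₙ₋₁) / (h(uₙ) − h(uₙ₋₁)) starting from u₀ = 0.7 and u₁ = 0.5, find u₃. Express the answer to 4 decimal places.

h(0.7) = 0.249627, h(0.5) = -0.335639
u₂ = 0.500000 − (-0.335639)·(0.500000 − 0.700000) / (-0.335639 − 0.249627) = 0.500000 − (0.067128)/(-0.585266) = 0.614696
h(0.614696) = -0.023368
u₃ = 0.614696 − (-0.023368)·(0.614696 − 0.500000) / (-0.023368 − (-0.335639)) = 0.614696 − (-0.002680)/(0.312271) = 0.623279

0.6233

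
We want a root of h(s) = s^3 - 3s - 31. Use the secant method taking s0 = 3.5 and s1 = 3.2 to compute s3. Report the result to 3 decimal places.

h(3.5) = 1.37500, h(3.2) = -7.83200
s2 = 3.20000 − (-7.83200)·(3.20000 − 3.50000) / (-7.83200 − 1.37500) = 3.20000 − (2.34960)/(-9.20700) = 3.45520
h(3.45520) = -0.11611
s3 = 3.45520 − (-0.11611)·(3.45520 − 3.20000) / (-0.11611 − (-7.83200)) = 3.45520 − (-0.02963)/(7.71589) = 3.45904

3.459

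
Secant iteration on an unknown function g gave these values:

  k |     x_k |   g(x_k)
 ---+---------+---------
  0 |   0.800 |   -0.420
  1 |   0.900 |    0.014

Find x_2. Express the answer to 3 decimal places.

x_2 = 0.900 − 0.014·(0.900 − 0.800) / (0.014 − (-0.420))
   = 0.900 − (0.00140)/(0.43400) = 0.89677

0.897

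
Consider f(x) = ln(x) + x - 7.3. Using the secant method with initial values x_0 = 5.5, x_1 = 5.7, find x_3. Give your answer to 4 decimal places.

5.5807

f(5.5) = -0.095252, f(5.7) = 0.140466
x_2 = 5.700000 − 0.140466·(5.700000 − 5.500000) / (0.140466 − (-0.095252)) = 5.700000 − (0.028093)/(0.235718) = 5.580818
f(5.580818) = 0.000154
x_3 = 5.580818 − 0.000154·(5.580818 − 5.700000) / (0.000154 − 0.140466) = 5.580818 − (-0.000018)/(-0.140312) = 5.580688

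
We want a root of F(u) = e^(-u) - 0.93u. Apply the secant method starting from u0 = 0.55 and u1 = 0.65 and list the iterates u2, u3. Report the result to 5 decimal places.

F(0.55) = 0.0654498, F(0.65) = -0.0824542
u2 = 0.6500000 − (-0.0824542)·(0.6500000 − 0.5500000) / (-0.0824542 − 0.0654498) = 0.6500000 − (-0.0082454)/(-0.1479040) = 0.5942515
F(0.5942515) = -0.0006784
u3 = 0.5942515 − (-0.0006784)·(0.5942515 − 0.6500000) / (-0.0006784 − (-0.0824542)) = 0.5942515 − (0.0000378)/(0.0817758) = 0.5937891

0.59425, 0.59379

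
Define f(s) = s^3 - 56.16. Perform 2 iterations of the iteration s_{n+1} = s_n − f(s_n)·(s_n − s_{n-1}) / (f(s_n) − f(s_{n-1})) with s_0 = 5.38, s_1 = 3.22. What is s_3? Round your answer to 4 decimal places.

f(5.38) = 99.560872, f(3.22) = -22.773752
s_2 = 3.220000 − (-22.773752)·(3.220000 − 5.380000) / (-22.773752 − 99.560872) = 3.220000 − (49.191304)/(-122.334624) = 3.622105
f(3.622105) = -8.639289
s_3 = 3.622105 − (-8.639289)·(3.622105 − 3.220000) / (-8.639289 − (-22.773752)) = 3.622105 − (-3.473897)/(14.134463) = 3.867879

3.8679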